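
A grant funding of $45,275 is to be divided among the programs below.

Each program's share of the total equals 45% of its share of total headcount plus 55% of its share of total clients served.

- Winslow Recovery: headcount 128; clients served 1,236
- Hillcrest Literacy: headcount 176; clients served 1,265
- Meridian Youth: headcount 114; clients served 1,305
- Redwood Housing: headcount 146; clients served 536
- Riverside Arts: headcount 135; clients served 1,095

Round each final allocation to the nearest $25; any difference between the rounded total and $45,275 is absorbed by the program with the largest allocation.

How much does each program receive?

Winslow Recovery: $9,400 · Hillcrest Literacy: $10,925 · Meridian Youth: $9,300 · Redwood Housing: $6,700 · Riverside Arts: $8,950

Headcount total 699; clients served total 5,437.
Combined weights (45% headcount + 55% clients served): Winslow Recovery 0.2074; Hillcrest Literacy 0.2413; Meridian Youth 0.2054; Redwood Housing 0.1482; Riverside Arts 0.1977.
Pro-rata amounts: Winslow Recovery 9,391.65; Hillcrest Literacy 10,923.52; Meridian Youth 9,299.61; Redwood Housing 6,710.32; Riverside Arts 8,949.90.
At nearest $25: Winslow Recovery $9,400; Hillcrest Literacy $10,925; Meridian Youth $9,300; Redwood Housing $6,700; Riverside Arts $8,950. Sum = $45,275.
No rounding difference to absorb.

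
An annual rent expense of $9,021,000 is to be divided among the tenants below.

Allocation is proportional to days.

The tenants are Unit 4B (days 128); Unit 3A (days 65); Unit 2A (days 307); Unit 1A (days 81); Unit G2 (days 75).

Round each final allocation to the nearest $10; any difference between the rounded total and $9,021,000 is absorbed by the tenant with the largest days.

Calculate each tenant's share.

Unit 4B: $1,760,200 · Unit 3A: $893,850 · Unit 2A: $4,221,720 · Unit 1A: $1,113,870 · Unit G2: $1,031,360

Combined days = 128 + 65 + 307 + 81 + 75 = 656.
Pro-rata amounts: Unit 4B 1,760,195.12; Unit 3A 893,849.09; Unit 2A 4,221,717.99; Unit 1A 1,113,873.48; Unit G2 1,031,364.33.
At nearest $10: Unit 4B $1,760,200; Unit 3A $893,850; Unit 2A $4,221,720; Unit 1A $1,113,870; Unit G2 $1,031,360. Sum = $9,021,000.
No rounding difference to absorb.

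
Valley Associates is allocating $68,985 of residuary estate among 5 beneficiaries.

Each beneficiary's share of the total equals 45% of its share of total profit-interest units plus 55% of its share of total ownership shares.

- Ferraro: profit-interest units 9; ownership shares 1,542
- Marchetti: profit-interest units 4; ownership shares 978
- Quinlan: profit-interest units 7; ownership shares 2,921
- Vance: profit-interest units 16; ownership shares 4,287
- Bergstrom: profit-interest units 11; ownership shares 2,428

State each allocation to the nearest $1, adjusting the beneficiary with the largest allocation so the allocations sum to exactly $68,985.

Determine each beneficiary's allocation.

Totals — profit-interest units 47, ownership shares 12,156.
Composite weights (45% profit-interest units + 55% ownership shares): Ferraro 0.1559; Marchetti 0.0825; Quinlan 0.1992; Vance 0.3472; Bergstrom 0.2152.
Proportional shares: Ferraro 10,757.40; Marchetti 5,694.55; Quinlan 13,740.59; Vance 23,948.66; Bergstrom 14,843.80.
Rounded to nearest $1: Ferraro $10,757; Marchetti $5,695; Quinlan $13,741; Vance $23,949; Bergstrom $14,844. Sum = $68,986.
Difference $68,985 − $68,986 = −$1 applied to largest allocation (Vance): Vance becomes $23,948.

Ferraro: $10,757 · Marchetti: $5,695 · Quinlan: $13,741 · Vance: $23,948 · Bergstrom: $14,844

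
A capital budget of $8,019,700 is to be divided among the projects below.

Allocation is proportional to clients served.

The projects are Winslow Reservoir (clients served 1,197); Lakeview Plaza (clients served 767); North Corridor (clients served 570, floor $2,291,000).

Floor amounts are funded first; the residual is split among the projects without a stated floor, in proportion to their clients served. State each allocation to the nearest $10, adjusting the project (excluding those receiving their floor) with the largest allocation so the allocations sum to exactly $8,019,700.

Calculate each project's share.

Winslow Reservoir: $3,491,470 · Lakeview Plaza: $2,237,230 · North Corridor: $2,291,000

Guaranteed amounts: North Corridor $2,291,000. Balance $5,728,700.
Balance split over remaining clients served 1,964: Winslow Reservoir 3,491,473.47 → $3,491,470; Lakeview Plaza 2,237,226.53 → $2,237,230.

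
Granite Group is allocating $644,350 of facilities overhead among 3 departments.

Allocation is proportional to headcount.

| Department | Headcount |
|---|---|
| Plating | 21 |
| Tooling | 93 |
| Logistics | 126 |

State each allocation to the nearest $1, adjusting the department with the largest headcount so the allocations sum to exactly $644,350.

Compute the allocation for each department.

Plating: $56,381; Tooling: $249,686; Logistics: $338,283

Headcount total: 240.
Proportional shares: Plating 21/240 × $644,350 = 56,380.62; Tooling 93/240 × $644,350 = 249,685.62; Logistics 126/240 × $644,350 = 338,283.75.
Rounded to nearest $1: Plating $56,381; Tooling $249,686; Logistics $338,284. Sum = $644,351.
Difference $644,350 − $644,351 = −$1 applied to largest headcount (Logistics): Logistics becomes $338,283.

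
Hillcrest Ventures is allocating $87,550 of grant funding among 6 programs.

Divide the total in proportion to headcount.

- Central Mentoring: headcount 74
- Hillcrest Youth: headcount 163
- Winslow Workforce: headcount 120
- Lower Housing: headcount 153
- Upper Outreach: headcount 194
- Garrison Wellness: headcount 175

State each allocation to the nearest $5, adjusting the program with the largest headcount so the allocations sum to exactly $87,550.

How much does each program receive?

Combined headcount = 74 + 163 + 120 + 153 + 194 + 175 = 879.
Unrounded shares: Central Mentoring 7,370.53; Hillcrest Youth 16,235.10; Winslow Workforce 11,952.22; Lower Housing 15,239.08; Upper Outreach 19,322.75; Garrison Wellness 17,430.32.
At nearest $5: Central Mentoring $7,370; Hillcrest Youth $16,235; Winslow Workforce $11,950; Lower Housing $15,240; Upper Outreach $19,325; Garrison Wellness $17,430. Sum = $87,550.
Sum already equals the total — no adjustment.

Central Mentoring: $7,370 | Hillcrest Youth: $16,235 | Winslow Workforce: $11,950 | Lower Housing: $15,240 | Upper Outreach: $19,325 | Garrison Wellness: $17,430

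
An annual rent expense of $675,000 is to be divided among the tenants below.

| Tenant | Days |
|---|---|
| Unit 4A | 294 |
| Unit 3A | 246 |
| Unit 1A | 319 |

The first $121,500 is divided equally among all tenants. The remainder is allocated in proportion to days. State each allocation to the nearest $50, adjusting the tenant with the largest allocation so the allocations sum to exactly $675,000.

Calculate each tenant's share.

Unit 4A: $229,950 · Unit 3A: $199,000 · Unit 1A: $246,050

First tranche $121,500 split equally: $40,500 each.
Remainder $553,500 by days (total 859): Unit 4A 189,440.05 → $189,450; Unit 3A 158,511.06 → $158,500; Unit 1A 205,548.89 → $205,550.
Totals: Unit 4A $40,500 + $189,450 = $229,950; Unit 3A $40,500 + $158,500 = $199,000; Unit 1A $40,500 + $205,550 = $246,050.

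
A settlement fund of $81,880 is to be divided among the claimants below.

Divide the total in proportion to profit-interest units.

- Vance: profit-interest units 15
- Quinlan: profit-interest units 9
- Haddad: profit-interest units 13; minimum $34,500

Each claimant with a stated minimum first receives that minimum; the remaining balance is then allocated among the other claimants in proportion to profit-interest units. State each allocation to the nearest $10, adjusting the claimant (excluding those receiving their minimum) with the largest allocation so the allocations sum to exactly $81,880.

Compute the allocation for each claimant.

Vance: $29,610 | Quinlan: $17,770 | Haddad: $34,500

Minimums first: Haddad $34,500. Balance $47,380.
Balance split over remaining profit-interest units 24: Vance 29,612.50 → $29,610; Quinlan 17,767.50 → $17,770.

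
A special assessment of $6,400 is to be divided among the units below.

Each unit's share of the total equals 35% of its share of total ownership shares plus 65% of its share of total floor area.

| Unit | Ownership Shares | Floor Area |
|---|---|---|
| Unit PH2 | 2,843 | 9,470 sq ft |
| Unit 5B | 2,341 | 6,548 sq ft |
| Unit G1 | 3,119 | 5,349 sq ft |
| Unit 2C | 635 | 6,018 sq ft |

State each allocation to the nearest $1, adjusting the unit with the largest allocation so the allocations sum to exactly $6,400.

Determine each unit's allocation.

Unit PH2: $2,152; Unit 5B: $1,581; Unit G1: $1,594; Unit 2C: $1,073

Totals — ownership shares 8,938, floor area 27,385.
Combined weights (35% ownership shares + 65% floor area): Unit PH2 0.3361; Unit 5B 0.2471; Unit G1 0.2491; Unit 2C 0.1677.
Pro-rata amounts: Unit PH2 2,151.07; Unit 5B 1,581.38; Unit G1 1,594.23; Unit 2C 1,073.32.
After rounding ($1): Unit PH2 $2,151; Unit 5B $1,581; Unit G1 $1,594; Unit 2C $1,073. Sum = $6,399.
Difference $6,400 − $6,399 = +$1 applied to largest allocation (Unit PH2): Unit PH2 becomes $2,152.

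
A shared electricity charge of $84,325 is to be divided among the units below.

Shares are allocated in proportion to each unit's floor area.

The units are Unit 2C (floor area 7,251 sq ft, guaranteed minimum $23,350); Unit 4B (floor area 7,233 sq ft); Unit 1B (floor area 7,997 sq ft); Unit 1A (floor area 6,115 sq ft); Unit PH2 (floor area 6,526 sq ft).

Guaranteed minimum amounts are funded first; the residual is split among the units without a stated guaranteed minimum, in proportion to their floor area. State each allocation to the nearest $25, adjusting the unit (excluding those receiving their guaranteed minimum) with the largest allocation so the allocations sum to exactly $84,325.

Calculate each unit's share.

Minimums first: Unit 2C $23,350. Balance $60,975.
Balance split over remaining floor area 27,871: Unit 4B 15,824.05 → $15,825; Unit 1B 17,495.50 → $17,500; Unit 1A 13,378.14 → $13,375; Unit PH2 14,277.31 → $14,275.

Unit 2C: $23,350; Unit 4B: $15,825; Unit 1B: $17,500; Unit 1A: $13,375; Unit PH2: $14,275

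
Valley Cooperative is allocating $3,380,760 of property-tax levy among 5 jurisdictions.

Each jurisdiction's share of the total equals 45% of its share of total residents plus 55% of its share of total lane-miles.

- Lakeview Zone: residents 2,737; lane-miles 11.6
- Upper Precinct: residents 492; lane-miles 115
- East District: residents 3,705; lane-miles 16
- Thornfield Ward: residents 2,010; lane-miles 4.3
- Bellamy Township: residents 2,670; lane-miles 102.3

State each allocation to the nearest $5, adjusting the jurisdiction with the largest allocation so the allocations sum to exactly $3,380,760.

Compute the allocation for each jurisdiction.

Lakeview Zone: $445,080 | Upper Precinct: $922,525 | East District: $604,710 | Thornfield Ward: $295,380 | Bellamy Township: $1,113,065

Totals — residents 11,614, lane-miles 249.2.
Combined weights (45% residents + 55% lane-miles): Lakeview Zone 0.1317; Upper Precinct 0.2729; East District 0.1789; Thornfield Ward 0.0874; Bellamy Township 0.3292.
Proportional shares: Lakeview Zone 445,079.29; Upper Precinct 922,526.23; East District 604,710.43; Thornfield Ward 295,378.74; Bellamy Township 1,113,065.31.
After rounding ($5): Lakeview Zone $445,080; Upper Precinct $922,525; East District $604,710; Thornfield Ward $295,380; Bellamy Township $1,113,065. Sum = $3,380,760.
No rounding difference to absorb.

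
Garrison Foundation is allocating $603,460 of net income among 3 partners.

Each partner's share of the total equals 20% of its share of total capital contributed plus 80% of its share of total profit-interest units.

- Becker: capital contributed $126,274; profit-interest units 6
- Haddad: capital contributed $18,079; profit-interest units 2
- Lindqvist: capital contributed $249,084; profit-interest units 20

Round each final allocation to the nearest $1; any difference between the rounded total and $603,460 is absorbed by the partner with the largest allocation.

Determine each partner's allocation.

Becker: $142,187 | Haddad: $40,029 | Lindqvist: $421,244

Capital contributed total 393,437; profit-interest units total 28.
Blended shares (20% capital contributed + 80% profit-interest units): Becker 0.2356; Haddad 0.0663; Lindqvist 0.6980.
Pro-rata amounts: Becker 142,186.504; Haddad 40,029.40; Lindqvist 421,244.09.
At nearest $1: Becker $142,187; Haddad $40,029; Lindqvist $421,244. Sum = $603,460.
Rounded total matches; no reconciliation needed.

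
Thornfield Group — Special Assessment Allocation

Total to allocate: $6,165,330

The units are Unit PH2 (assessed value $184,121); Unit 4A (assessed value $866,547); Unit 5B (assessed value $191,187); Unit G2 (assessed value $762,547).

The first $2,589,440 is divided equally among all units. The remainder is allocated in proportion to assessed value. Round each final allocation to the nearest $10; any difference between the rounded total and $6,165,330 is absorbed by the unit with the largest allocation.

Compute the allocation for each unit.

Unit PH2: $975,840 · Unit 4A: $2,193,290 · Unit 5B: $988,440 · Unit G2: $2,007,760

$2,589,440 shared equally gives $647,360 per unit.
Remainder $3,575,890 by assessed value (total 2,004,402): Unit PH2 328,475.25 → $328,480; Unit 4A 1,545,935.77 → $1,545,940; Unit 5B 341,081.12 → $341,080; Unit G2 1,360,397.86 → $1,360,400.
Rounding difference −$10 on remainder applied to Unit 4A.
Totals: Unit PH2 $647,360 + $328,480 = $975,840; Unit 4A $647,360 + $1,545,930 = $2,193,290; Unit 5B $647,360 + $341,080 = $988,440; Unit G2 $647,360 + $1,360,400 = $2,007,760.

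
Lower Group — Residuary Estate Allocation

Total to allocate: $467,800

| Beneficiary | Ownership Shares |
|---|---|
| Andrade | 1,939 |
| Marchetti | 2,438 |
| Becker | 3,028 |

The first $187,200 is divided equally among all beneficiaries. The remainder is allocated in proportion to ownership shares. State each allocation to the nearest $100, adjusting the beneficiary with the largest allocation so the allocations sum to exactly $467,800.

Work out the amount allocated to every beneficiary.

Andrade: $135,900 · Marchetti: $154,800 · Becker: $177,100

Equal tier: $187,200 ÷ 3 = $62,400 apiece.
Remainder $280,600 by ownership shares (total 7,405): Andrade 73,475.14 → $73,500; Marchetti 92,383.90 → $92,400; Becker 114,740.96 → $114,700.
Totals: Andrade $62,400 + $73,500 = $135,900; Marchetti $62,400 + $92,400 = $154,800; Becker $62,400 + $114,700 = $177,100.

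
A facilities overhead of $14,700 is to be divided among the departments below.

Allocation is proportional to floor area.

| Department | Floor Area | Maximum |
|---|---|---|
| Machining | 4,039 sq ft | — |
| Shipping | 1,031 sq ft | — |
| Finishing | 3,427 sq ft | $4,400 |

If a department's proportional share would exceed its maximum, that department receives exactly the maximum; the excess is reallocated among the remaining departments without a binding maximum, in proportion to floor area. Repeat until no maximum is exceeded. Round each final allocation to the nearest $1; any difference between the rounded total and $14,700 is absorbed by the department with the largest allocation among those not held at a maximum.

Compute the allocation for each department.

Machining: $8,205 | Shipping: $2,095 | Finishing: $4,400

Sum of floor area: 8,497.
Pro-rata shares before constraints: Machining 6,987.56; Shipping 1,783.65; Finishing 5,928.79.
Cap binds for Finishing ($4,400); remaining pool $10,300 reallocated over remaining floor area 5,070.
Remaining shares: Machining 8,205.46 → $8,205; Shipping 2,094.54 → $2,095.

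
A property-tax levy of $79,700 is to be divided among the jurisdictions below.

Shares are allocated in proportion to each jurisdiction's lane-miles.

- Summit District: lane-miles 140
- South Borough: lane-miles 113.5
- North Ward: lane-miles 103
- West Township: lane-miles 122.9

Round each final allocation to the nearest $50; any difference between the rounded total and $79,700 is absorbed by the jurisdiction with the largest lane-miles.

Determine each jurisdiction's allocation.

Summit District: $23,300; South Borough: $18,850; North Ward: $17,100; West Township: $20,450

Lane-miles total: 479.4.
Pro-rata amounts: Summit District 140/479.4 × $79,700 = 23,274.93; South Borough 113.5/479.4 × $79,700 = 18,869.32; North Ward 103/479.4 × $79,700 = 17,123.70; West Township 122.9/479.4 × $79,700 = 20,432.06.
At nearest $50: Summit District $23,250; South Borough $18,850; North Ward $17,100; West Township $20,450. Sum = $79,650.
Difference $79,700 − $79,650 = +$50 applied to largest lane-miles (Summit District): Summit District becomes $23,300.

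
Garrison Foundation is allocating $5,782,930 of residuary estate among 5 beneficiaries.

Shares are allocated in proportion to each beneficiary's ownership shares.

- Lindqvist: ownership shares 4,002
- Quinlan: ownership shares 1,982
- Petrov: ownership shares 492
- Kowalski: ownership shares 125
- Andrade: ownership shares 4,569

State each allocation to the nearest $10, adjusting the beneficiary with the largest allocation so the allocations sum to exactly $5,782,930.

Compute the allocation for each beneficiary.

Ownership shares total: 11,170.
Pro-rata amounts: Lindqvist 4,002/11,170 × $5,782,930 = 2,071,914.58; Quinlan 1,982/11,170 × $5,782,930 = 1,026,120.61; Petrov 492/11,170 × $5,782,930 = 254,718.13; Kowalski 125/11,170 × $5,782,930 = 64,714.97; Andrade 4,569/11,170 × $5,782,930 = 2,365,461.70.
At nearest $10: Lindqvist $2,071,910; Quinlan $1,026,120; Petrov $254,720; Kowalski $64,710; Andrade $2,365,460. Sum = $5,782,920.
Difference $5,782,930 − $5,782,920 = +$10 applied to largest allocation (Andrade): Andrade becomes $2,365,470.

Lindqvist: $2,071,910 | Quinlan: $1,026,120 | Petrov: $254,720 | Kowalski: $64,710 | Andrade: $2,365,470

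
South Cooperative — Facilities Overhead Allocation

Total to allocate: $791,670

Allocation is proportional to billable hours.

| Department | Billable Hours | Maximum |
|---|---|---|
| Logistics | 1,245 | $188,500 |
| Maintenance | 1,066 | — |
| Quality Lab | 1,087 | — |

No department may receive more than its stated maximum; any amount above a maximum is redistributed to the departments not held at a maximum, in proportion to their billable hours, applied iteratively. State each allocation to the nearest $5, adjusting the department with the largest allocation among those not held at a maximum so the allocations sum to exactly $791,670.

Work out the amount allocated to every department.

Logistics: $188,500 | Maintenance: $298,645 | Quality Lab: $304,525

Combined billable hours = 3,398.
Unconstrained shares: Logistics 290,061.55; Maintenance 248,357.92; Quality Lab 253,250.53.
Capped: Logistics ($188,500); balance $603,170 reallocated over remaining billable hours 2,153.
Redistributed shares: Maintenance 298,643.39 → $298,645; Quality Lab 304,526.61 → $304,525.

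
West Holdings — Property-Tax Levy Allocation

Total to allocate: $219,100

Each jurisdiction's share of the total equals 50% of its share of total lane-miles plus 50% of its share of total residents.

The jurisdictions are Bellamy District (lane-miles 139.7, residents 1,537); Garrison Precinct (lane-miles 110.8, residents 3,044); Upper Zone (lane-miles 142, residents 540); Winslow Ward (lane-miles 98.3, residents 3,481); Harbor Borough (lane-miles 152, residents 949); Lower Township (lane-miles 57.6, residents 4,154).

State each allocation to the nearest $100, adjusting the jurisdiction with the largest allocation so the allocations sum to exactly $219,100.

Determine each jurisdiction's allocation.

Totals — lane-miles 700.4, residents 13,705.
Combined weights (50% lane-miles + 50% residents): Bellamy District 0.1558; Garrison Precinct 0.1902; Upper Zone 0.1211; Winslow Ward 0.1972; Harbor Borough 0.1431; Lower Township 0.1927.
Unrounded shares: Bellamy District 34,136.47; Garrison Precinct 41,662.31; Upper Zone 26,526.76; Winslow Ward 43,200.30; Harbor Borough 31,360.18; Lower Township 42,213.97.
Rounded to nearest $100: Bellamy District $34,100; Garrison Precinct $41,700; Upper Zone $26,500; Winslow Ward $43,200; Harbor Borough $31,400; Lower Township $42,200. Sum = $219,100.
No rounding difference to absorb.

Bellamy District: $34,100; Garrison Precinct: $41,700; Upper Zone: $26,500; Winslow Ward: $43,200; Harbor Borough: $31,400; Lower Township: $42,200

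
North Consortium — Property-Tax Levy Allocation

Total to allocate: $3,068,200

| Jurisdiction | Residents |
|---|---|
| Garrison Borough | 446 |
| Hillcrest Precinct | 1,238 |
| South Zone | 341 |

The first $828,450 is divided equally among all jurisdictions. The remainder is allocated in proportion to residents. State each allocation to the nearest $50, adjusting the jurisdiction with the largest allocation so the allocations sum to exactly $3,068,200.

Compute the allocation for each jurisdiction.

Garrison Borough: $769,450; Hillcrest Precinct: $1,645,450; South Zone: $653,300

First tranche $828,450 split equally: $276,150 each.
Remainder $2,239,750 by residents (total 2,025): Garrison Borough 493,298.02 → $493,300; Hillcrest Precinct 1,369,289.14 → $1,369,300; South Zone 377,162.84 → $377,150.
Totals: Garrison Borough $276,150 + $493,300 = $769,450; Hillcrest Precinct $276,150 + $1,369,300 = $1,645,450; South Zone $276,150 + $377,150 = $653,300.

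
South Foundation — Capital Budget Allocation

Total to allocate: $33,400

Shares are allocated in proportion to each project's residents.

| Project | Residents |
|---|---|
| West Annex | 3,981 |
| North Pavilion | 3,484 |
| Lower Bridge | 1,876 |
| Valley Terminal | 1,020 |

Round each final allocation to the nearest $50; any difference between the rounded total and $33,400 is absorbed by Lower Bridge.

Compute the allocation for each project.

West Annex: $12,850 | North Pavilion: $11,250 | Lower Bridge: $6,000 | Valley Terminal: $3,300

Sum of residents: 10,361.
Proportional shares: West Annex 3,981/10,361 × $33,400 = 12,833.26; North Pavilion 3,484/10,361 × $33,400 = 11,231.12; Lower Bridge 1,876/10,361 × $33,400 = 6,047.52; Valley Terminal 1,020/10,361 × $33,400 = 3,288.10.
At nearest $50: West Annex $12,850; North Pavilion $11,250; Lower Bridge $6,050; Valley Terminal $3,300. Sum = $33,450.
Difference $33,400 − $33,450 = −$50 applied to Lower Bridge: Lower Bridge becomes $6,000.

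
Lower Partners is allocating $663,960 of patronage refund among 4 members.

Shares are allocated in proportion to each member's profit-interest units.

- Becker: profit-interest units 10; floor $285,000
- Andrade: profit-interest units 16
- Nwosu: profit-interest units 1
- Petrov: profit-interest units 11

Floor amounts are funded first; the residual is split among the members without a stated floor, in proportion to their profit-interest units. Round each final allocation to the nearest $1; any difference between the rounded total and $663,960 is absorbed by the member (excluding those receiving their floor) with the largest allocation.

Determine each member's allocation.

Becker: $285,000 · Andrade: $216,549 · Nwosu: $13,534 · Petrov: $148,877

Guaranteed amounts: Becker $285,000. Remaining pool $378,960.
Remaining pool split over remaining profit-interest units 28: Andrade 216,548.57 → $216,549; Nwosu 13,534.29 → $13,534; Petrov 148,877.14 → $148,877.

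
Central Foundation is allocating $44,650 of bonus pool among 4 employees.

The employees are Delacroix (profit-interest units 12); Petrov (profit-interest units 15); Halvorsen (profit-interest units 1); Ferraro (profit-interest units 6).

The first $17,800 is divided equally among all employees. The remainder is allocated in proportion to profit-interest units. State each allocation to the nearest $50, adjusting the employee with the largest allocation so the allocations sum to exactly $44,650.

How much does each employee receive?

First tranche $17,800 split equally: $4,450 each.
Remainder $26,850 by profit-interest units (total 34): Delacroix 9,476.47 → $9,500; Petrov 11,845.59 → $11,850; Halvorsen 789.71 → $800; Ferraro 4,738.24 → $4,750.
Rounding difference −$50 on remainder applied to Petrov.
Totals: Delacroix $4,450 + $9,500 = $13,950; Petrov $4,450 + $11,800 = $16,250; Halvorsen $4,450 + $800 = $5,250; Ferraro $4,450 + $4,750 = $9,200.

Delacroix: $13,950; Petrov: $16,250; Halvorsen: $5,250; Ferraro: $9,200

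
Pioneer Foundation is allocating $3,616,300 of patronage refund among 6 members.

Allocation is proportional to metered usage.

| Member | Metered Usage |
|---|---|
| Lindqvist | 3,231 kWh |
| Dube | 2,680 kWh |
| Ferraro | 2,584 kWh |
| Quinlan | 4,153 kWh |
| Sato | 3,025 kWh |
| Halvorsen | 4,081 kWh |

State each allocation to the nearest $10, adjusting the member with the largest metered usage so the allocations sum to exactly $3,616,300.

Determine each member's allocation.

Lindqvist: $591,490; Dube: $490,620; Ferraro: $473,040; Quinlan: $760,270; Sato: $553,780; Halvorsen: $747,100

Combined metered usage = 19,754.
Proportional shares: Lindqvist 3,231/19,754 × $3,616,300 = 591,488.57; Dube 2,680/19,754 × $3,616,300 = 490,618.81; Ferraro 2,584/19,754 × $3,616,300 = 473,044.41; Quinlan 4,153/19,754 × $3,616,300 = 760,276.09; Sato 3,025/19,754 × $3,616,300 = 553,776.83; Halvorsen 4,081/19,754 × $3,616,300 = 747,095.29.
At nearest $10: Lindqvist $591,490; Dube $490,620; Ferraro $473,040; Quinlan $760,280; Sato $553,780; Halvorsen $747,100. Sum = $3,616,310.
Difference $3,616,300 − $3,616,310 = −$10 applied to largest metered usage (Quinlan): Quinlan becomes $760,270.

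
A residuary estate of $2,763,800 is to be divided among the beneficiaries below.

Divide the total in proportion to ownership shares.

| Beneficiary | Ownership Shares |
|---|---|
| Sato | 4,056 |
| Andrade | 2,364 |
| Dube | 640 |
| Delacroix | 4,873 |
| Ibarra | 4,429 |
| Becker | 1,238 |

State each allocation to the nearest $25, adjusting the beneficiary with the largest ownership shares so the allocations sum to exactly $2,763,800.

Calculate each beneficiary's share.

Sato: $636,925; Andrade: $371,225; Dube: $100,500; Delacroix: $765,250; Ibarra: $695,500; Becker: $194,400

Ownership shares total: 17,600.
Pro-rata amounts: Sato 4,056/17,600 × $2,763,800 = 636,930.27; Andrade 2,364/17,600 × $2,763,800 = 371,228.59; Dube 640/17,600 × $2,763,800 = 100,501.82; Delacroix 4,873/17,600 × $2,763,800 = 765,227.12; Ibarra 4,429/17,600 × $2,763,800 = 695,503.99; Becker 1,238/17,600 × $2,763,800 = 194,408.20.
Rounded to nearest $25: Sato $636,925; Andrade $371,225; Dube $100,500; Delacroix $765,225; Ibarra $695,500; Becker $194,400. Sum = $2,763,775.
Difference $2,763,800 − $2,763,775 = +$25 applied to largest ownership shares (Delacroix): Delacroix becomes $765,250.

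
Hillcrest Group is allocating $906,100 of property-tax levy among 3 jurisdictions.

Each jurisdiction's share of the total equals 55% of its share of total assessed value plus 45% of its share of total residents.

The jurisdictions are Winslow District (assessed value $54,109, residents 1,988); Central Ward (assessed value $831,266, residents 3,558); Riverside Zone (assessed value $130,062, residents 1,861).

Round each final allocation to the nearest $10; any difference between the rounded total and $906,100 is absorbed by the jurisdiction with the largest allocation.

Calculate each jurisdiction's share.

Assessed value total 1,015,437; residents total 7,407.
Combined weights (55% assessed value + 45% residents): Winslow District 0.1501; Central Ward 0.6664; Riverside Zone 0.1835.
Proportional shares: Winslow District 135,992.17; Central Ward 603,830.70; Riverside Zone 166,277.13.
At nearest $10: Winslow District $135,990; Central Ward $603,830; Riverside Zone $166,280. Sum = $906,100.
Sum already equals the total — no adjustment.

Winslow District: $135,990 · Central Ward: $603,830 · Riverside Zone: $166,280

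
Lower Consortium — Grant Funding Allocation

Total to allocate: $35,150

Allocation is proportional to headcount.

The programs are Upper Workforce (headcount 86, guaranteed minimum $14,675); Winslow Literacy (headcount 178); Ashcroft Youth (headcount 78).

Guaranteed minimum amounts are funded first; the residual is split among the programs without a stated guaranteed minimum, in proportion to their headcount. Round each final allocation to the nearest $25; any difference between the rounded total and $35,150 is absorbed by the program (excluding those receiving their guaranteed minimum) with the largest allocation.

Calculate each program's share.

Upper Workforce: $14,675; Winslow Literacy: $14,225; Ashcroft Youth: $6,250

Guaranteed amounts: Upper Workforce $14,675. Balance $20,475.
Balance split over remaining headcount 256: Winslow Literacy 14,236.52 → $14,225; Ashcroft Youth 6,238.48 → $6,250.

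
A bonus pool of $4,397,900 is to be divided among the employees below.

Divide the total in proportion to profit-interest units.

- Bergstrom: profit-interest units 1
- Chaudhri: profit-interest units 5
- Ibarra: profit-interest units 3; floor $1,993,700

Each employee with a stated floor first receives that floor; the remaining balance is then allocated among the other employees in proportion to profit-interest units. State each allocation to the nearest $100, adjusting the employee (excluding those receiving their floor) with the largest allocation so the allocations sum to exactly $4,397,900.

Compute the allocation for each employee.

Bergstrom: $400,700; Chaudhri: $2,003,500; Ibarra: $1,993,700

Fund the minimums — Ibarra $1,993,700. Residual $2,404,200.
Residual split over remaining profit-interest units 6: Bergstrom 400,700.00 → $400,700; Chaudhri 2,003,500.00 → $2,003,500.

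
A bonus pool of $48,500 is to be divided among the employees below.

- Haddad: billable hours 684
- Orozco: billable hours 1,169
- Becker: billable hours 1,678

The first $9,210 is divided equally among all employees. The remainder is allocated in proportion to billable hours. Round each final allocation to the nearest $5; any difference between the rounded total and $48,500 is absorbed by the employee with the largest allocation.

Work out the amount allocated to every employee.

First tranche $9,210 split equally: $3,070 each.
Remainder $39,290 by billable hours (total 3,531): Haddad 7,610.98 → $7,610; Orozco 13,007.65 → $13,010; Becker 18,671.37 → $18,670.
Totals: Haddad $3,070 + $7,610 = $10,680; Orozco $3,070 + $13,010 = $16,080; Becker $3,070 + $18,670 = $21,740.

Haddad: $10,680 · Orozco: $16,080 · Becker: $21,740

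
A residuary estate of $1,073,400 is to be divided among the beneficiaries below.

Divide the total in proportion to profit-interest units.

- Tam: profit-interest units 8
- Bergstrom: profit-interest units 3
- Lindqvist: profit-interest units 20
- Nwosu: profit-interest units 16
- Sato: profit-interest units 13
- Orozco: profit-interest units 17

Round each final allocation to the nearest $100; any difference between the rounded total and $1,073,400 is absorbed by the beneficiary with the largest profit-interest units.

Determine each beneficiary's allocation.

Profit-interest units total: 77.
Proportional shares: Tam 8/77 × $1,073,400 = 111,522.08; Bergstrom 3/77 × $1,073,400 = 41,820.78; Lindqvist 20/77 × $1,073,400 = 278,805.19; Nwosu 16/77 × $1,073,400 = 223,044.16; Sato 13/77 × $1,073,400 = 181,223.38; Orozco 17/77 × $1,073,400 = 236,984.42.
At nearest $100: Tam $111,500; Bergstrom $41,800; Lindqvist $278,800; Nwosu $223,000; Sato $181,200; Orozco $237,000. Sum = $1,073,300.
Difference $1,073,400 − $1,073,300 = +$100 applied to largest profit-interest units (Lindqvist): Lindqvist becomes $278,900.

Tam: $111,500 · Bergstrom: $41,800 · Lindqvist: $278,900 · Nwosu: $223,000 · Sato: $181,200 · Orozco: $237,000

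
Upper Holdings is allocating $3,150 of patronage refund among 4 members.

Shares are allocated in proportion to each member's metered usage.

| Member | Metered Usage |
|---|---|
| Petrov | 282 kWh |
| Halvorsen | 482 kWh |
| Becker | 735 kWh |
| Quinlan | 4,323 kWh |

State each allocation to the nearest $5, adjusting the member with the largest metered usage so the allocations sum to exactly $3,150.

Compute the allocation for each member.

Sum of metered usage: 5,822.
Pro-rata amounts: Petrov 282/5,822 × $3,150 = 152.58; Halvorsen 482/5,822 × $3,150 = 260.79; Becker 735/5,822 × $3,150 = 397.67; Quinlan 4,323/5,822 × $3,150 = 2,338.96.
Rounded to nearest $5: Petrov $155; Halvorsen $260; Becker $400; Quinlan $2,340. Sum = $3,155.
Difference $3,150 − $3,155 = −$5 applied to largest metered usage (Quinlan): Quinlan becomes $2,335.

Petrov: $155 · Halvorsen: $260 · Becker: $400 · Quinlan: $2,335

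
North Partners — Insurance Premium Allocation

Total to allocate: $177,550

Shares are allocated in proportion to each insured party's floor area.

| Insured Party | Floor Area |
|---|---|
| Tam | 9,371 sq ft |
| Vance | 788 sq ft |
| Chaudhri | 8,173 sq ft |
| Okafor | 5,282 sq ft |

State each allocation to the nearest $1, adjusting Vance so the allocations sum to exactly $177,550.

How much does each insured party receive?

Tam: $70,459 · Vance: $5,924 · Chaudhri: $61,452 · Okafor: $39,715

Combined floor area = 23,614.
Unrounded shares: Tam 9,371/23,614 × $177,550 = 70,459.09; Vance 788/23,614 × $177,550 = 5,924.85; Chaudhri 8,173/23,614 × $177,550 = 61,451.52; Okafor 5,282/23,614 × $177,550 = 39,714.54.
Rounded to nearest $1: Tam $70,459; Vance $5,925; Chaudhri $61,452; Okafor $39,715. Sum = $177,551.
Difference $177,550 − $177,551 = −$1 applied to Vance: Vance becomes $5,924.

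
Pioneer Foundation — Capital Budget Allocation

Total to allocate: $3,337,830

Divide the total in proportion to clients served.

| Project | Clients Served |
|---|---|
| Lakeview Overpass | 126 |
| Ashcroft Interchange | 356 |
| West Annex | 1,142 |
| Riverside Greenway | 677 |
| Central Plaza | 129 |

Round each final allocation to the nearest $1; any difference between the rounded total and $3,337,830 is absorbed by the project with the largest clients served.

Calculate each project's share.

Lakeview Overpass: $173,073 · Ashcroft Interchange: $488,999 · West Annex: $1,568,643 · Riverside Greenway: $929,922 · Central Plaza: $177,193

Total clients served = 126 + 356 + 1,142 + 677 + 129 = 2,430.
Proportional shares: Lakeview Overpass 173,072.67; Ashcroft Interchange 488,998.96; West Annex 1,568,642.74; Riverside Greenway 929,922.19; Central Plaza 177,193.44.
Rounded to nearest $1: Lakeview Overpass $173,073; Ashcroft Interchange $488,999; West Annex $1,568,643; Riverside Greenway $929,922; Central Plaza $177,193. Sum = $3,337,830.
Rounded total matches; no reconciliation needed.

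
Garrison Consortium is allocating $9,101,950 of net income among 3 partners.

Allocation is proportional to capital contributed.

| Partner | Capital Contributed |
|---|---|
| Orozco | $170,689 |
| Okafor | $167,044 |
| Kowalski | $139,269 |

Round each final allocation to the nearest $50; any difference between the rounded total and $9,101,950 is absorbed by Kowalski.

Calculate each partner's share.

Orozco: $3,257,000 | Okafor: $3,187,450 | Kowalski: $2,657,500

Capital contributed total: 477,002.
Pro-rata amounts: Orozco 170,689/477,002 × $9,101,950 = 3,257,015.16; Okafor 167,044/477,002 × $9,101,950 = 3,187,462.81; Kowalski 139,269/477,002 × $9,101,950 = 2,657,472.03.
After rounding ($50): Orozco $3,257,000; Okafor $3,187,450; Kowalski $2,657,450. Sum = $9,101,900.
Difference $9,101,950 − $9,101,900 = +$50 applied to Kowalski: Kowalski becomes $2,657,500.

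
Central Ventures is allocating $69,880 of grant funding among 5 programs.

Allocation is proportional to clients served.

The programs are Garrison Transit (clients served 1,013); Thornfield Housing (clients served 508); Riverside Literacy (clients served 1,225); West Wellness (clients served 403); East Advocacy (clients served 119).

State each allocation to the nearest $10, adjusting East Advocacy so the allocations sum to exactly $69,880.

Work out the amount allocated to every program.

Garrison Transit: $21,660 · Thornfield Housing: $10,860 · Riverside Literacy: $26,190 · West Wellness: $8,620 · East Advocacy: $2,550

Total clients served = 3,268.
Proportional shares: Garrison Transit 1,013/3,268 × $69,880 = 21,661.09; Thornfield Housing 508/3,268 × $69,880 = 10,862.62; Riverside Literacy 1,225/3,268 × $69,880 = 26,194.31; West Wellness 403/3,268 × $69,880 = 8,617.39; East Advocacy 119/3,268 × $69,880 = 2,544.59.
At nearest $10: Garrison Transit $21,660; Thornfield Housing $10,860; Riverside Literacy $26,190; West Wellness $8,620; East Advocacy $2,540. Sum = $69,870.
Difference $69,880 − $69,870 = +$10 applied to East Advocacy: East Advocacy becomes $2,550.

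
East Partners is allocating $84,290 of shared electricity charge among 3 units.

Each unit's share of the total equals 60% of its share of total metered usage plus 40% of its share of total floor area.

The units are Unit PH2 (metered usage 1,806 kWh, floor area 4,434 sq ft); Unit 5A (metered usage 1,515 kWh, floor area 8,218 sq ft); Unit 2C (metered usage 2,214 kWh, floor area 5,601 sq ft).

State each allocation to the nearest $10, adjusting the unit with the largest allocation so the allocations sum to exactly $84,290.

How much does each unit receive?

Totals — metered usage 5,535, floor area 18,253.
Combined weights (60% metered usage + 40% floor area): Unit PH2 0.2929; Unit 5A 0.3443; Unit 2C 0.3627.
Pro-rata amounts: Unit PH2 24,691.91; Unit 5A 29,022.61; Unit 2C 30,575.48.
At nearest $10: Unit PH2 $24,690; Unit 5A $29,020; Unit 2C $30,580. Sum = $84,290.
No rounding difference to absorb.

Unit PH2: $24,690 · Unit 5A: $29,020 · Unit 2C: $30,580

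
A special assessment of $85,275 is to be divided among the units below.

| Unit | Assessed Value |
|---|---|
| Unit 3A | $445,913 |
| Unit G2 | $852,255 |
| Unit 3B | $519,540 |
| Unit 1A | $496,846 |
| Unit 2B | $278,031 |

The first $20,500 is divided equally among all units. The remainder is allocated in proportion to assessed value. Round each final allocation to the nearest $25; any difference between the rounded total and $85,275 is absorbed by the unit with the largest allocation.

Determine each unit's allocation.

Equal tier: $20,500 ÷ 5 = $4,100 apiece.
Remainder $64,775 by assessed value (total 2,592,585): Unit 3A 11,141.01 → $11,150; Unit G2 21,293.35 → $21,300; Unit 3B 12,980.56 → $12,975; Unit 1A 12,413.56 → $12,425; Unit 2B 6,946.53 → $6,950.
Rounding difference −$25 on remainder applied to Unit G2.
Totals: Unit 3A $4,100 + $11,150 = $15,250; Unit G2 $4,100 + $21,275 = $25,375; Unit 3B $4,100 + $12,975 = $17,075; Unit 1A $4,100 + $12,425 = $16,525; Unit 2B $4,100 + $6,950 = $11,050.

Unit 3A: $15,250 · Unit G2: $25,375 · Unit 3B: $17,075 · Unit 1A: $16,525 · Unit 2B: $11,050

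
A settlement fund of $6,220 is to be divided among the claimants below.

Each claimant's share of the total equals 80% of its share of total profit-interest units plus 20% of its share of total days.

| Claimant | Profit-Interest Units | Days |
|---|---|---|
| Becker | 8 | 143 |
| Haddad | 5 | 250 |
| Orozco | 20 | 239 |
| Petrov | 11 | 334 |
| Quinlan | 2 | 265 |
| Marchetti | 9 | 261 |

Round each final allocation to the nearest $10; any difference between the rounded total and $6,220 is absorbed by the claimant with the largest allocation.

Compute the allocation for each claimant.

Totals — profit-interest units 55, days 1,492.
Composite weights (80% profit-interest units + 20% days): Becker 0.1355; Haddad 0.1062; Orozco 0.3229; Petrov 0.2048; Quinlan 0.0646; Marchetti 0.1659.
Pro-rata amounts: Becker 843.01; Haddad 660.81; Orozco 2,008.73; Petrov 1,273.68; Quinlan 401.90; Marchetti 1,031.87.
After rounding ($10): Becker $840; Haddad $660; Orozco $2,010; Petrov $1,270; Quinlan $400; Marchetti $1,030. Sum = $6,210.
Difference $6,220 − $6,210 = +$10 applied to largest allocation (Orozco): Orozco becomes $2,020.

Becker: $840 · Haddad: $660 · Orozco: $2,020 · Petrov: $1,270 · Quinlan: $400 · Marchetti: $1,030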